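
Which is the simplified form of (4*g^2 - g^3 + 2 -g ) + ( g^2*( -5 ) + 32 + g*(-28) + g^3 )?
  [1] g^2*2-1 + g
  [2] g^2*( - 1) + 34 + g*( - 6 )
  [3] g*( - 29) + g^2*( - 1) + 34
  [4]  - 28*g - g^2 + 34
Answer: 3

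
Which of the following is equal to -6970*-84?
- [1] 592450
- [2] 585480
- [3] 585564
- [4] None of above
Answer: 2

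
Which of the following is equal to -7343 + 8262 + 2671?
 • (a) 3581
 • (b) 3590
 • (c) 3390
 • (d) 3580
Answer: b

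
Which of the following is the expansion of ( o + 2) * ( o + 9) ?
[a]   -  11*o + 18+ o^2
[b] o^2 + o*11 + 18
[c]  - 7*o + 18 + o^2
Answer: b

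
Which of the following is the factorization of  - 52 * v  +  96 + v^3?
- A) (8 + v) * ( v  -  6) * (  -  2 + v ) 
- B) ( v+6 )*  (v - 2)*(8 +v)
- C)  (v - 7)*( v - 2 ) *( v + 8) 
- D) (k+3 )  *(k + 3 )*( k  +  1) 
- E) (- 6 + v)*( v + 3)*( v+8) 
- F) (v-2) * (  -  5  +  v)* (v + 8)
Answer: A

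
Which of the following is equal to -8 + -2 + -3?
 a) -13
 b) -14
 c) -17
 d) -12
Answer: a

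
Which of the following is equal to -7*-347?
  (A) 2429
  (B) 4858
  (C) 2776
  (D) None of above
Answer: A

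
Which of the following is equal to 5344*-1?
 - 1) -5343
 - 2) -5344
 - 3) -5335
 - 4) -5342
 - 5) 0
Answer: 2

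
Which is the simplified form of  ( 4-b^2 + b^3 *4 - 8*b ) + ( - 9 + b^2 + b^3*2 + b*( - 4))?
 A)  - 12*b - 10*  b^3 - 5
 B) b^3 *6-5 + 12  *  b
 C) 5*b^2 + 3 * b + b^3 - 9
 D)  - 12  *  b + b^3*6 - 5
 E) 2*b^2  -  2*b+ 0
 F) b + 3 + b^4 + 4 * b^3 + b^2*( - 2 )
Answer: D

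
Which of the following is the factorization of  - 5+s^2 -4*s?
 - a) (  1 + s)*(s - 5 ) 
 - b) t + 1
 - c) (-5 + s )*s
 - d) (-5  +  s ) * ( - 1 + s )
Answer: a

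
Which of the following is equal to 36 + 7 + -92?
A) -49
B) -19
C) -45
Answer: A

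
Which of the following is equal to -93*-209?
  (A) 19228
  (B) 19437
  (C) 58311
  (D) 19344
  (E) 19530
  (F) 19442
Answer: B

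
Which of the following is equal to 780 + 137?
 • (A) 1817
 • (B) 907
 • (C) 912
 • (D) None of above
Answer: D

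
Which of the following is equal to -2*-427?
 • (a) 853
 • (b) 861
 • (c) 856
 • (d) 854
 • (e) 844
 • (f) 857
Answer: d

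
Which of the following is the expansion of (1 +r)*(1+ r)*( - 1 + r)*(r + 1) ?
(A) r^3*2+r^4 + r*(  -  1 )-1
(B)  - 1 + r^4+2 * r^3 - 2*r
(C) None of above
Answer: B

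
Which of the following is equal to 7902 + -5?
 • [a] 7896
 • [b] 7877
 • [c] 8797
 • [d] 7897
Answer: d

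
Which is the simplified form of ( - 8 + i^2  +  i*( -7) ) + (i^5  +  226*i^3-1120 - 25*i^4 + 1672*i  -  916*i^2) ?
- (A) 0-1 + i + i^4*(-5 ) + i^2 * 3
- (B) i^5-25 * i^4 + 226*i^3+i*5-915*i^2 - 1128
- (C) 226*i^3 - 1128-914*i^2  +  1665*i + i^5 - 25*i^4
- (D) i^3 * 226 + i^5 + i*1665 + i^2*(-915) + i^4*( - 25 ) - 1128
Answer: D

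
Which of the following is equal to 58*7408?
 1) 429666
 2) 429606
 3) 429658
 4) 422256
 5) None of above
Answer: 5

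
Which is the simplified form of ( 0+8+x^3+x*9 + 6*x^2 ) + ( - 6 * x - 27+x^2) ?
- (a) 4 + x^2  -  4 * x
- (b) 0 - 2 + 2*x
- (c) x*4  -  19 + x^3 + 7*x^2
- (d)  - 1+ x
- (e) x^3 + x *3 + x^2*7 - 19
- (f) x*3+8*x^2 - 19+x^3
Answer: e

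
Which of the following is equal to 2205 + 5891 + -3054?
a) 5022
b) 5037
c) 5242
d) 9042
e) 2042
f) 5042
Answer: f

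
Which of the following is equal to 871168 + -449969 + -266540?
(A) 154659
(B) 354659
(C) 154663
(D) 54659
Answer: A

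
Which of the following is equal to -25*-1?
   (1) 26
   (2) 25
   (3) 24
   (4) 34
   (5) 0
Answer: 2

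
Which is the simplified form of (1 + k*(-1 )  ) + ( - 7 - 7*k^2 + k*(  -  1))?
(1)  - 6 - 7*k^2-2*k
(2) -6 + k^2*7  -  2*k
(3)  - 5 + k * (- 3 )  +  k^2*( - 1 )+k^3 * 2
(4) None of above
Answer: 1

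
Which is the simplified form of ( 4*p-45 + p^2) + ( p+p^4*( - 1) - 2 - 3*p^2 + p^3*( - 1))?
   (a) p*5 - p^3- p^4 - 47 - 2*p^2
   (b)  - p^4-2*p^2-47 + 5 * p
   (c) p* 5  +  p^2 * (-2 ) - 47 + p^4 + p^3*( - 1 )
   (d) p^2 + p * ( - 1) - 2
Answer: a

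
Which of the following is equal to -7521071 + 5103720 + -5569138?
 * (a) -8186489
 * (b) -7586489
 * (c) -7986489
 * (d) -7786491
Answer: c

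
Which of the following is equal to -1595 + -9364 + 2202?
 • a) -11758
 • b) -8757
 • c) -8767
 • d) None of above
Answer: b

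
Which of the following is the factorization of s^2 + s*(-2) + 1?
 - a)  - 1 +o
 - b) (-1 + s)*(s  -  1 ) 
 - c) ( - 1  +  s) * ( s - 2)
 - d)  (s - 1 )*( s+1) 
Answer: b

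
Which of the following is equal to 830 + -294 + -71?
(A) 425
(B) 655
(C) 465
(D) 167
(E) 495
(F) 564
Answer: C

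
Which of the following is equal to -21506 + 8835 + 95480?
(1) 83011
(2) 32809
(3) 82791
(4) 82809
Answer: 4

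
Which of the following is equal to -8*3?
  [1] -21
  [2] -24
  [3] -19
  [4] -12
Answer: 2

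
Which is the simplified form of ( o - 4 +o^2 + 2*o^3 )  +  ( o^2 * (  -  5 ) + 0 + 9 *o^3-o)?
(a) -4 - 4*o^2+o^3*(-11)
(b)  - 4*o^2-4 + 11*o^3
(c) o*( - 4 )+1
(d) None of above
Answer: b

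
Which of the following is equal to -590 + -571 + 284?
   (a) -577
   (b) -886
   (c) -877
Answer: c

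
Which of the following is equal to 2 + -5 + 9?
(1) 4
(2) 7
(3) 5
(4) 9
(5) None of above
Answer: 5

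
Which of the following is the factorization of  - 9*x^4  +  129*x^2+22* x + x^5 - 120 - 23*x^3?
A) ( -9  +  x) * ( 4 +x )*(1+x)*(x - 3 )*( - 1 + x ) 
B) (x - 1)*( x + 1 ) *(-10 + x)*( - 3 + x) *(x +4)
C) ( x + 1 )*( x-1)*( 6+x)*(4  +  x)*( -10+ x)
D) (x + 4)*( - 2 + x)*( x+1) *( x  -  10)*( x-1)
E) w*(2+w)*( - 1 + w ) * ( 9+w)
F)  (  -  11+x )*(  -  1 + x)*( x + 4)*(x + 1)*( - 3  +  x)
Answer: B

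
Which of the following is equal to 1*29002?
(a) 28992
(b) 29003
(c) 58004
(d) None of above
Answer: d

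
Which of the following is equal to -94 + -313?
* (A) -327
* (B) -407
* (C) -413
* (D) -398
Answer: B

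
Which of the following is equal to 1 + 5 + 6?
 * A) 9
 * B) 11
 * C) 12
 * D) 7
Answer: C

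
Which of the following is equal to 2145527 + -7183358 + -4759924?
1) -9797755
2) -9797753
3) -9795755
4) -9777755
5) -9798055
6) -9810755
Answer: 1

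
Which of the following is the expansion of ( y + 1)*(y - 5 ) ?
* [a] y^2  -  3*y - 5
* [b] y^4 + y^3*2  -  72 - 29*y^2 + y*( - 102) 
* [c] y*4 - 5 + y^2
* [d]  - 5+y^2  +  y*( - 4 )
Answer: d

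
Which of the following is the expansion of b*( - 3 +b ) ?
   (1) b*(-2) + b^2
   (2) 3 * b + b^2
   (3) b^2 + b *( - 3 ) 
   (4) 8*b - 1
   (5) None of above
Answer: 3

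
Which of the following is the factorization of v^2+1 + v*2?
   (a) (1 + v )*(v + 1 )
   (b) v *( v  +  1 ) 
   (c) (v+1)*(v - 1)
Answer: a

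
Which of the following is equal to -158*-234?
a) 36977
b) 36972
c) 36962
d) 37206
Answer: b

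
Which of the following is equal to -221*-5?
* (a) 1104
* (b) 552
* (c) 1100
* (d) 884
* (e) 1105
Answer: e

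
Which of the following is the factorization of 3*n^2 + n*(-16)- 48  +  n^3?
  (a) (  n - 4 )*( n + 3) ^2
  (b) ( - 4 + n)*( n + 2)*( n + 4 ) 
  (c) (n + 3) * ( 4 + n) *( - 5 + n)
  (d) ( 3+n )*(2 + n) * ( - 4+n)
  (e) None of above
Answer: e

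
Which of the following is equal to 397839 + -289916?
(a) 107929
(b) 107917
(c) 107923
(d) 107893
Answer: c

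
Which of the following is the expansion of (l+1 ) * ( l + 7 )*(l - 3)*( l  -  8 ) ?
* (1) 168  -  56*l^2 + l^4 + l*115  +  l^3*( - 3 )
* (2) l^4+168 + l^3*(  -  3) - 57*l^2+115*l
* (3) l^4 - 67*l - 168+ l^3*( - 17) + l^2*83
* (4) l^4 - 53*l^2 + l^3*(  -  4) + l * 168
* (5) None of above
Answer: 2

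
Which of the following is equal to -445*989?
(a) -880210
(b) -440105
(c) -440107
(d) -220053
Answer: b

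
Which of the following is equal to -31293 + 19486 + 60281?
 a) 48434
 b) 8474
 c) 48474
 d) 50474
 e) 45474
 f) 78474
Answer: c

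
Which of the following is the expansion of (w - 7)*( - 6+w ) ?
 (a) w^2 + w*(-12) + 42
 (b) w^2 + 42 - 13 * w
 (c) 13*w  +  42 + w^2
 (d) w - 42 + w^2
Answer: b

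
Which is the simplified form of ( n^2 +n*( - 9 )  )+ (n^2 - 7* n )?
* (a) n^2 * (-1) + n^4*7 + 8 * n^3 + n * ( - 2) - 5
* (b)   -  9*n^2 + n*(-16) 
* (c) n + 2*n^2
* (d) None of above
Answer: d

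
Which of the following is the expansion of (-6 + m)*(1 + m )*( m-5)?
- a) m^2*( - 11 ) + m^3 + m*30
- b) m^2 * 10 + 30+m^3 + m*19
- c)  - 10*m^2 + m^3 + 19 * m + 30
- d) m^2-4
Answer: c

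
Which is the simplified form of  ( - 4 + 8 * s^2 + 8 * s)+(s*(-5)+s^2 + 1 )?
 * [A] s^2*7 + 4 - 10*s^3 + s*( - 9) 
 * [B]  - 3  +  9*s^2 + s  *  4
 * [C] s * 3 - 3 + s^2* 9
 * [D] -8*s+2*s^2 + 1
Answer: C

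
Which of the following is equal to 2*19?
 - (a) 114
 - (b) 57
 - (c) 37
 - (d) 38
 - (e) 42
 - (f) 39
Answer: d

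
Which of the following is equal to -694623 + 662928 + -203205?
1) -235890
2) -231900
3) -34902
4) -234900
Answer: 4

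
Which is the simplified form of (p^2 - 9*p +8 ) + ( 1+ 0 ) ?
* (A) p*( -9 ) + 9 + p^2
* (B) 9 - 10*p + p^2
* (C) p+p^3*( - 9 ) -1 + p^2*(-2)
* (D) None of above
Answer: A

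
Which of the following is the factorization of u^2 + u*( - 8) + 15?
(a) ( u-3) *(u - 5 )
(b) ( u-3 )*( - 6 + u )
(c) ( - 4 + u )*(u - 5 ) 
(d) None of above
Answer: a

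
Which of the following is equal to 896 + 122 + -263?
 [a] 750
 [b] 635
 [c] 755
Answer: c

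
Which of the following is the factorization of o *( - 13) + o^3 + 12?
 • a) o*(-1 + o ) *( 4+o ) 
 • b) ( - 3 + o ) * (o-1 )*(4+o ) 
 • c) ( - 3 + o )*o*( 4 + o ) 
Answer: b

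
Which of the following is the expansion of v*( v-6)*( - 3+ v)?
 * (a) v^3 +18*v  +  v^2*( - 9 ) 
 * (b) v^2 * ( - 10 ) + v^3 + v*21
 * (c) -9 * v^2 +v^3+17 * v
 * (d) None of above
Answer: a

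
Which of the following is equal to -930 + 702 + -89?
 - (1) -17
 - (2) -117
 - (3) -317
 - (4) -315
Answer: 3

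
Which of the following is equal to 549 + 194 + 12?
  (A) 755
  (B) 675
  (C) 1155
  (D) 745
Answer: A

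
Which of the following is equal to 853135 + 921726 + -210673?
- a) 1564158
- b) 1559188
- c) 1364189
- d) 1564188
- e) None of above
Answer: d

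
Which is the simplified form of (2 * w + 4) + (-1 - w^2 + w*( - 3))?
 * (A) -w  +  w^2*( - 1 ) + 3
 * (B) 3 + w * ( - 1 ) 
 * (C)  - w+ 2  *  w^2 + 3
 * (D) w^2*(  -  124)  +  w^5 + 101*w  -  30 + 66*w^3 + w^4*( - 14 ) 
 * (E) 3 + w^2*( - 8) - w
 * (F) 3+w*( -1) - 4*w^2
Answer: A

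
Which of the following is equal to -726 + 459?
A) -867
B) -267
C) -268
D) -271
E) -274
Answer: B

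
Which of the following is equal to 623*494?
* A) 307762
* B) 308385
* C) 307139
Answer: A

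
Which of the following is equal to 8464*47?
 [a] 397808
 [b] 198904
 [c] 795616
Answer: a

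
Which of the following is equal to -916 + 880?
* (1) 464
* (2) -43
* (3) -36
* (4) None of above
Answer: 3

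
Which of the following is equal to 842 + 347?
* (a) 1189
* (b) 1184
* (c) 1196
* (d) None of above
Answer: a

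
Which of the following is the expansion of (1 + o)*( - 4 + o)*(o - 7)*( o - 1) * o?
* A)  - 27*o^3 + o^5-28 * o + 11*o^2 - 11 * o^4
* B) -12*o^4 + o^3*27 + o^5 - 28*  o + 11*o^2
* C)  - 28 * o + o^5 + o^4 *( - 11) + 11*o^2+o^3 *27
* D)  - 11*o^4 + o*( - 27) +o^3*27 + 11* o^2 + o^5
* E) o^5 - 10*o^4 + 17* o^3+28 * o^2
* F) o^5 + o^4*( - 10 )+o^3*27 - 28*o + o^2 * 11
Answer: C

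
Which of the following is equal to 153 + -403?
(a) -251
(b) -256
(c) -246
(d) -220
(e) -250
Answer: e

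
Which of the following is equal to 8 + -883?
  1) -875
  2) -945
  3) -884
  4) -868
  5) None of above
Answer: 1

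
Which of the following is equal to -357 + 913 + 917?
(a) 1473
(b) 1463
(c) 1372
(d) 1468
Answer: a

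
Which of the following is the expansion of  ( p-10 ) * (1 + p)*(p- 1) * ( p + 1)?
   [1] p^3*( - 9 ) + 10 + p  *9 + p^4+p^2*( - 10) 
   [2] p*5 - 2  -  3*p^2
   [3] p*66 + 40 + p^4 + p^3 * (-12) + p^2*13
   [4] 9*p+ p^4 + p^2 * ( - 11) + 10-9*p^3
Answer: 4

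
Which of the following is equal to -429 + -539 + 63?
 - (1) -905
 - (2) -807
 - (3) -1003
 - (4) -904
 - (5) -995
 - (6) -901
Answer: 1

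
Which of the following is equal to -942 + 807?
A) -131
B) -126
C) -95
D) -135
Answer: D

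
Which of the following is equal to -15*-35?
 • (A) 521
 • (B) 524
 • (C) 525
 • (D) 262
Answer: C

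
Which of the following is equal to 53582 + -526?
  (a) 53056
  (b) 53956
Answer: a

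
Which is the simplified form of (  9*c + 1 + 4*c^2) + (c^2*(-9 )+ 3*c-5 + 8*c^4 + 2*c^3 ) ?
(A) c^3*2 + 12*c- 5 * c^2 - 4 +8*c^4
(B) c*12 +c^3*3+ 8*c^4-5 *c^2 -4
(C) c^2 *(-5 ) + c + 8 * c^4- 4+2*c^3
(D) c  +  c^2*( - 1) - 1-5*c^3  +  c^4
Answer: A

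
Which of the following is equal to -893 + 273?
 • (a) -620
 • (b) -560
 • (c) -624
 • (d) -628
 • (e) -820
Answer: a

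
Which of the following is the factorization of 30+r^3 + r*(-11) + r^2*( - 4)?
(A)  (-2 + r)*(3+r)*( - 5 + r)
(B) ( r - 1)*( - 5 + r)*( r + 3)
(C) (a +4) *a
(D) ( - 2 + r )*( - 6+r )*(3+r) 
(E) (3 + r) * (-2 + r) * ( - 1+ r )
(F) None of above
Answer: A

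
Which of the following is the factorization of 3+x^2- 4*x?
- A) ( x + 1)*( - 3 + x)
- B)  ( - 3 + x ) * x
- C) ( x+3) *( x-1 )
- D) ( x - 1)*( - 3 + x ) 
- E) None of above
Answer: D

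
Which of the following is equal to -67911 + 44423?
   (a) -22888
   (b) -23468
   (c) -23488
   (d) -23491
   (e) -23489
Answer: c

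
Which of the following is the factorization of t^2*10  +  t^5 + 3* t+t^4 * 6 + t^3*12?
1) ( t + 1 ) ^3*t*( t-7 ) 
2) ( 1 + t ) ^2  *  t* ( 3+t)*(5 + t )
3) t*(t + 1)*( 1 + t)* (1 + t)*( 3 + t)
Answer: 3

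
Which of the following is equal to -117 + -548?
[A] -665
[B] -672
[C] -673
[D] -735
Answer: A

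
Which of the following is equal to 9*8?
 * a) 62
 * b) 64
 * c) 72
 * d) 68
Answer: c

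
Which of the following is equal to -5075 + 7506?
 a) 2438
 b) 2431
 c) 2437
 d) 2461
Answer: b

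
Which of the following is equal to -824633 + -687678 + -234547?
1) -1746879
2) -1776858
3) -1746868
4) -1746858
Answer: 4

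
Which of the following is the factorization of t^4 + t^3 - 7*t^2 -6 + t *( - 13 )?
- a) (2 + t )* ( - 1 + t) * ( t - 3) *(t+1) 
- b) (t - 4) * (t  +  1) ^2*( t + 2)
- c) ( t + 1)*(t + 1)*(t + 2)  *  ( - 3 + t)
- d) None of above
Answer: c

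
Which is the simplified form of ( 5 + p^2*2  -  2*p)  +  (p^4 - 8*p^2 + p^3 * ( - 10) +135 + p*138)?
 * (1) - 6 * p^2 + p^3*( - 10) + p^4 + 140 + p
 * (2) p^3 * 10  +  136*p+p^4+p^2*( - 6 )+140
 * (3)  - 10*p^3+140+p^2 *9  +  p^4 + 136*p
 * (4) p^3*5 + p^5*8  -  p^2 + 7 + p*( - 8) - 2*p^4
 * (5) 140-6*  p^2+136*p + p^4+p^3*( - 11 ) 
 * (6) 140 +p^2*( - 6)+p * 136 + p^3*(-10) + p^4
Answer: 6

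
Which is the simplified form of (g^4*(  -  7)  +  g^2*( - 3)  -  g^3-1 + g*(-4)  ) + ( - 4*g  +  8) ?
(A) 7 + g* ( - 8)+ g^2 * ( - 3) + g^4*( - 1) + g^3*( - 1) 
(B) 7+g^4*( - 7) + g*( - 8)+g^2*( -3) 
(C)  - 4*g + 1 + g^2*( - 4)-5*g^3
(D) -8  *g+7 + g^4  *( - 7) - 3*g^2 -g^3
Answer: D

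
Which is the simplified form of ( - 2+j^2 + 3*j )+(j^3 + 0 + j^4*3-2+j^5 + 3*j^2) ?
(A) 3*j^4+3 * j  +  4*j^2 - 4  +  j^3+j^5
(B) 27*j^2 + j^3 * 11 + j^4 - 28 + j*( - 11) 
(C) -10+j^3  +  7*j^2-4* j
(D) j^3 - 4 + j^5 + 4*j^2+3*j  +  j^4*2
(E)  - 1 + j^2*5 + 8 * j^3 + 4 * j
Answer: A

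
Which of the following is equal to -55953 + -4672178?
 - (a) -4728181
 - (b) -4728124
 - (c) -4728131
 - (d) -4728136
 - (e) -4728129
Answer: c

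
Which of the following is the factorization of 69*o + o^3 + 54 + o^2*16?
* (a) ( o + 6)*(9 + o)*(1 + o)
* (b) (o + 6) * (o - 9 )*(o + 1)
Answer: a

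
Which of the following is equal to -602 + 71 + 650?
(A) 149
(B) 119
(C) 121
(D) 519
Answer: B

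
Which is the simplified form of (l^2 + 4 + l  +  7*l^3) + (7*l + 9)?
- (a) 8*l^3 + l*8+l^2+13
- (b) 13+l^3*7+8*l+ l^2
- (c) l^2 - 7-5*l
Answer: b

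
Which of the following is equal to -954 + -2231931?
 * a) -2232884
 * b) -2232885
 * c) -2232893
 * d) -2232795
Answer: b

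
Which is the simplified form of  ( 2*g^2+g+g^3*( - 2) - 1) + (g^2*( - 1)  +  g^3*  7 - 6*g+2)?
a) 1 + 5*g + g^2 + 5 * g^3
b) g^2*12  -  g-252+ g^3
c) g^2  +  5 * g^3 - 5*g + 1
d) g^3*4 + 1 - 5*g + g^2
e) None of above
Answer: c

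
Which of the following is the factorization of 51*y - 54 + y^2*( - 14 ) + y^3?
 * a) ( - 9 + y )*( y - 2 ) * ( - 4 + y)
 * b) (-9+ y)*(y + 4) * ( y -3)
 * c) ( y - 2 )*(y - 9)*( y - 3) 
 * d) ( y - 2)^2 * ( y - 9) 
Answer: c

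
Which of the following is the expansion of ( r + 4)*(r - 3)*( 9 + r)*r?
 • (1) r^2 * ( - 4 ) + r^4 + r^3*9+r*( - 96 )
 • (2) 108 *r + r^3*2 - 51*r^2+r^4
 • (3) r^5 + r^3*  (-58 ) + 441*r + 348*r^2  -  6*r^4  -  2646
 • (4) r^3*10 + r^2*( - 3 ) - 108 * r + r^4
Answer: 4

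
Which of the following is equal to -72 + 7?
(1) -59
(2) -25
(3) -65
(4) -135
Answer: 3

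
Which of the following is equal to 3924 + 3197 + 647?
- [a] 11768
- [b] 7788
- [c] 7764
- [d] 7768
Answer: d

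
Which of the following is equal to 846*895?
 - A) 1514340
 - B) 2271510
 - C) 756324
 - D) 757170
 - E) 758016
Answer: D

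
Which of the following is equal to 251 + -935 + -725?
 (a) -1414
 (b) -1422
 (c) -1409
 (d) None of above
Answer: c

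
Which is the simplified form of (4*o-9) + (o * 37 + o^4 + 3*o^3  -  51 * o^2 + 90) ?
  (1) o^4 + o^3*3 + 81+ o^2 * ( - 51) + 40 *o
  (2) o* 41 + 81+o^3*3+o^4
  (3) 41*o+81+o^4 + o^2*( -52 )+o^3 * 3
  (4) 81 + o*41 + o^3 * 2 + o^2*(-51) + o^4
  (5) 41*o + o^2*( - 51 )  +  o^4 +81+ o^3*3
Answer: 5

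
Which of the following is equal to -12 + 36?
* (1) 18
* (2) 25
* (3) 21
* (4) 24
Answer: 4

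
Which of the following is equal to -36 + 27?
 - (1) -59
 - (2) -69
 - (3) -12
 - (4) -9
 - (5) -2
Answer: 4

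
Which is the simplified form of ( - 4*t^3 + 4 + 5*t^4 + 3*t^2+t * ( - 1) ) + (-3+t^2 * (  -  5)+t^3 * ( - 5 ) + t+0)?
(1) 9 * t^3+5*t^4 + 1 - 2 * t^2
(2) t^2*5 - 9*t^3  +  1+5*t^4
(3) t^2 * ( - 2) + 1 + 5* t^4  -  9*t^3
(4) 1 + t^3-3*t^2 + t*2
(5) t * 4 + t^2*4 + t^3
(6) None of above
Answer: 3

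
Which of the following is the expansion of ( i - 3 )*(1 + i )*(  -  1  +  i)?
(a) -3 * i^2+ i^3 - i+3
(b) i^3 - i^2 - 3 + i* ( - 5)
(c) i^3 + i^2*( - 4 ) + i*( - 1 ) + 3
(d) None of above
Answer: a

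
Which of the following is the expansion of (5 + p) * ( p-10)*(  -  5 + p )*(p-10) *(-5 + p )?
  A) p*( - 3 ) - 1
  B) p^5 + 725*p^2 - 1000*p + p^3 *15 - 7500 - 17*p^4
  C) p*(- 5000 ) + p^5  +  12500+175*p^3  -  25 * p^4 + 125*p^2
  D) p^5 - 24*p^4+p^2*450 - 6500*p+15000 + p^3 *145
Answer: C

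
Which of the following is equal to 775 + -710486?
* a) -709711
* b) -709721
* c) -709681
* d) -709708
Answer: a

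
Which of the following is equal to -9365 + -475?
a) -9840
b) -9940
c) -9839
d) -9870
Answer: a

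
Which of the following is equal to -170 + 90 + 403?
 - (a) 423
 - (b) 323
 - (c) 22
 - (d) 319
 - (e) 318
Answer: b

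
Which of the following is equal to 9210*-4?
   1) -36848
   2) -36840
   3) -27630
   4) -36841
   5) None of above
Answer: 2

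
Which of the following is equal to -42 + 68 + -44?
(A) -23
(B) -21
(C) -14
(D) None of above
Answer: D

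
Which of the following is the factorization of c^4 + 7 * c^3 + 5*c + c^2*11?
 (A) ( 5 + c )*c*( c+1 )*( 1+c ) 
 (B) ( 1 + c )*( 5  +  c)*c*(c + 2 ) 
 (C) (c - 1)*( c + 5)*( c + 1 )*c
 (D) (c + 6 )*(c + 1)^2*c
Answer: A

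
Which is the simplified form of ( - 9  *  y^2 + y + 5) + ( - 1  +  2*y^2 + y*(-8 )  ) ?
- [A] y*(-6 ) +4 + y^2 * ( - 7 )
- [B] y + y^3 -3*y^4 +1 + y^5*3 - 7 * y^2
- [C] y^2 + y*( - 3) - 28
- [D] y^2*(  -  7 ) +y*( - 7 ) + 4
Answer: D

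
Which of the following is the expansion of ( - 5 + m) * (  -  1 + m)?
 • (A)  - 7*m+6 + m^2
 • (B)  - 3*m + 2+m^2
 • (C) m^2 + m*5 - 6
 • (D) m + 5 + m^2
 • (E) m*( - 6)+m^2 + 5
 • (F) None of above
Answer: E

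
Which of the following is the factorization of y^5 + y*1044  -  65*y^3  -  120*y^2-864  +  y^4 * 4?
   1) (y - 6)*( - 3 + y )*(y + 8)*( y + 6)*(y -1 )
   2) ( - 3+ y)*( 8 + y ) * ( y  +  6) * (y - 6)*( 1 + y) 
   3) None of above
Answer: 1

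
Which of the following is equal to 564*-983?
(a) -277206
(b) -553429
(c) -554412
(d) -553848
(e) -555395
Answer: c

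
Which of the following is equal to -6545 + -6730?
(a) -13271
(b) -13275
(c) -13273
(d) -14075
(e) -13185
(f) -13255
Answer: b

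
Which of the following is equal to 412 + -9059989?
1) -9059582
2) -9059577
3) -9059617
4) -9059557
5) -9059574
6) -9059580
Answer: 2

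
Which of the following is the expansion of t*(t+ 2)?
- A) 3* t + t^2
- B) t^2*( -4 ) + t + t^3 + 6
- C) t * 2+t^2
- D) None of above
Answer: C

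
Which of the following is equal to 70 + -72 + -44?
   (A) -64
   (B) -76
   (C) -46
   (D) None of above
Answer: C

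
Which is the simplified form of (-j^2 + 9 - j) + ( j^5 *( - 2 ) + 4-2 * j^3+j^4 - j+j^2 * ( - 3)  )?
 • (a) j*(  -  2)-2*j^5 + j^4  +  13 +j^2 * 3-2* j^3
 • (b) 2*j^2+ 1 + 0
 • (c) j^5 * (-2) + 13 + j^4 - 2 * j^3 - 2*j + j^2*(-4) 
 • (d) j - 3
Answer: c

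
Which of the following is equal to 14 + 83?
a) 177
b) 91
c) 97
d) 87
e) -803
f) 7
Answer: c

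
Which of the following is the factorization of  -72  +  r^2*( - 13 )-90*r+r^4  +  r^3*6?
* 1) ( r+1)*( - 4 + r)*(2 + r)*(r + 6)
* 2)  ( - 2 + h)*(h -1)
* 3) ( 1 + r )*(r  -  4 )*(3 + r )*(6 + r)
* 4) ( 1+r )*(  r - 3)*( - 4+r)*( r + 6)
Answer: 3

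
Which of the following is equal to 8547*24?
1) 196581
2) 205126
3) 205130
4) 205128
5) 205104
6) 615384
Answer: 4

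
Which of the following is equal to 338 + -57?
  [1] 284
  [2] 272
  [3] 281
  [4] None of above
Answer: 3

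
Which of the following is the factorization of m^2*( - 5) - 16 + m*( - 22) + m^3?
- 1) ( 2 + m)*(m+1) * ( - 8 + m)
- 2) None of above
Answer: 1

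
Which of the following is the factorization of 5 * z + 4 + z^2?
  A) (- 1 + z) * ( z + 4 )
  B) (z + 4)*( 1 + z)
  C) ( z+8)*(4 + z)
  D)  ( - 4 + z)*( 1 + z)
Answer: B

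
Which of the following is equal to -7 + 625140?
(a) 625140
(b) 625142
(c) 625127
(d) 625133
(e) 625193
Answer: d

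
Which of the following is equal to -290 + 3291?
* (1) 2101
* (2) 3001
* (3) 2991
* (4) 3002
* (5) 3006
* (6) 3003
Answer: 2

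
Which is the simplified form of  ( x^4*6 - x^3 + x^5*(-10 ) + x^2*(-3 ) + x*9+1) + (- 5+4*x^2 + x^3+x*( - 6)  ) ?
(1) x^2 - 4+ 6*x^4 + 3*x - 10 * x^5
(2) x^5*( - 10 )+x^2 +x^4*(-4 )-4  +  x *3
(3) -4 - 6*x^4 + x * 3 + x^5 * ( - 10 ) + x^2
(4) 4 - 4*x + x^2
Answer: 1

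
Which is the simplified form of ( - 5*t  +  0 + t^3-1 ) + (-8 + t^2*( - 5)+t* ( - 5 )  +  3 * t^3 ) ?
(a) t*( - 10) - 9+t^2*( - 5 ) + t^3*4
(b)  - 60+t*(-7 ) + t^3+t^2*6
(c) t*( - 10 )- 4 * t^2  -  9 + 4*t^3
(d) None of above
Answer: a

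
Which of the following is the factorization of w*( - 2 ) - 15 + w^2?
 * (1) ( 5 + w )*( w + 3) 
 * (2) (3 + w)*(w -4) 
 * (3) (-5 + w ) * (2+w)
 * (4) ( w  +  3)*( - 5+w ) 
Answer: 4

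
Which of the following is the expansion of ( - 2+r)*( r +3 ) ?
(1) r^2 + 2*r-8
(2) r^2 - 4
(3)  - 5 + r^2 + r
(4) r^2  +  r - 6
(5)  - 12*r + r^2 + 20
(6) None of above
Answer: 4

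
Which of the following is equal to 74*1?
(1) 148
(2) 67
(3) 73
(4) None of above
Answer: 4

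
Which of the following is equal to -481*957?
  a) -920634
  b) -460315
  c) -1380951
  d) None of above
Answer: d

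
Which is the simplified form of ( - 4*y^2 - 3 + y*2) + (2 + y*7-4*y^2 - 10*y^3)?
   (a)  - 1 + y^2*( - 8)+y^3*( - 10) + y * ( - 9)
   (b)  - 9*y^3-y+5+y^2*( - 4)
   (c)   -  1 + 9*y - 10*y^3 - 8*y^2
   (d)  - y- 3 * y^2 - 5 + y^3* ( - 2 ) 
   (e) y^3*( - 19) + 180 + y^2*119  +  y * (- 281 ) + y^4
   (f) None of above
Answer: c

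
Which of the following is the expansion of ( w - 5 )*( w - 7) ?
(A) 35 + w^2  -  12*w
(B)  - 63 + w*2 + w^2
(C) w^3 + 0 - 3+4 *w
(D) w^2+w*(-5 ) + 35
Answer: A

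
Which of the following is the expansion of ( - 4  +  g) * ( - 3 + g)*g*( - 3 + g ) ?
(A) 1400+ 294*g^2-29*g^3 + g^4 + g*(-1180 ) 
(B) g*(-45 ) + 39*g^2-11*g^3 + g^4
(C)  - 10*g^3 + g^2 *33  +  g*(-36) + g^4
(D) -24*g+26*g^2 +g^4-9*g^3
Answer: C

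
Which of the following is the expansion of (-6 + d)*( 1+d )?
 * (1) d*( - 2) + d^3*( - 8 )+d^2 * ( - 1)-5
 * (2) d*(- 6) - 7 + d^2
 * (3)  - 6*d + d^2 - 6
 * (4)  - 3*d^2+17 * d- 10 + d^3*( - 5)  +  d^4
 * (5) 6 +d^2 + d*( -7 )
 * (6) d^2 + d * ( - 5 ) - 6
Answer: 6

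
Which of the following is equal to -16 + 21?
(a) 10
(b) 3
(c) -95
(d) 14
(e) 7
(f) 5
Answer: f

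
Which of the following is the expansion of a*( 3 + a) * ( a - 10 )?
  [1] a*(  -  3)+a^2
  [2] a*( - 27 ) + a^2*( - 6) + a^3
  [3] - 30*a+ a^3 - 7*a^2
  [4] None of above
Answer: 3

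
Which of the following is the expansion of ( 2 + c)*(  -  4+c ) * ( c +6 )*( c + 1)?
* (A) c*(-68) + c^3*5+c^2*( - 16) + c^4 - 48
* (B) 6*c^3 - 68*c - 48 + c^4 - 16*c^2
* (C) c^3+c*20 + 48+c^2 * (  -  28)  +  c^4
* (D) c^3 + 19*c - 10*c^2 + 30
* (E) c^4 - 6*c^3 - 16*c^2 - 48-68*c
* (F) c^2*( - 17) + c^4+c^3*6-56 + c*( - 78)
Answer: A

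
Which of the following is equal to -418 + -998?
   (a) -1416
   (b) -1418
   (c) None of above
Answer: a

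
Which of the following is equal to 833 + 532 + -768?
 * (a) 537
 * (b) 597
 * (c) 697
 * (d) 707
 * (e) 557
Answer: b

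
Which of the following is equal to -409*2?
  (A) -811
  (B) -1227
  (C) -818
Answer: C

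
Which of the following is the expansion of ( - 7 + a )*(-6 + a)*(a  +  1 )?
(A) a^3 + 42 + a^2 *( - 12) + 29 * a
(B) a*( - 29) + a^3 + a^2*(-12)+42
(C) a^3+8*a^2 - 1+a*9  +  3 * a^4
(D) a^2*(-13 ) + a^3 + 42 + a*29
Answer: A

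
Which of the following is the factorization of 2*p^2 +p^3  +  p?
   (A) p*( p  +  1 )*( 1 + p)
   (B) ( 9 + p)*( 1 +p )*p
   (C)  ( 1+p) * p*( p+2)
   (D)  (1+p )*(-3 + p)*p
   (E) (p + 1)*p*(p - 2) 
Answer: A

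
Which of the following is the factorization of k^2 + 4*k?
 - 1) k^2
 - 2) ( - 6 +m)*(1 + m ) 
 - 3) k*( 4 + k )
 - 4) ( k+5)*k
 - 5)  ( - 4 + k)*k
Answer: 3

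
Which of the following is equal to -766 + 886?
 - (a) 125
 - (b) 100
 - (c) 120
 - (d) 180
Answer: c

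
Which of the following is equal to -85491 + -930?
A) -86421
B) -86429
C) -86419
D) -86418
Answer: A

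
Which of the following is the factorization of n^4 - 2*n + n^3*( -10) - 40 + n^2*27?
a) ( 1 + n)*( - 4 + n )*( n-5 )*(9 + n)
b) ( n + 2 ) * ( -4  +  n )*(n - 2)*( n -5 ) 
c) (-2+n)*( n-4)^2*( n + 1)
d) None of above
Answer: d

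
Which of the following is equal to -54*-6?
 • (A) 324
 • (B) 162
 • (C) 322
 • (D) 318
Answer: A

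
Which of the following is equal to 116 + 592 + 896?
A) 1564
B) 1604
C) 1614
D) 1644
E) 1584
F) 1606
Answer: B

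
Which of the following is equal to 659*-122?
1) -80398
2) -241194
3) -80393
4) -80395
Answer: 1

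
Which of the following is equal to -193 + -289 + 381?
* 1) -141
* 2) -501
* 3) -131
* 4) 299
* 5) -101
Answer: 5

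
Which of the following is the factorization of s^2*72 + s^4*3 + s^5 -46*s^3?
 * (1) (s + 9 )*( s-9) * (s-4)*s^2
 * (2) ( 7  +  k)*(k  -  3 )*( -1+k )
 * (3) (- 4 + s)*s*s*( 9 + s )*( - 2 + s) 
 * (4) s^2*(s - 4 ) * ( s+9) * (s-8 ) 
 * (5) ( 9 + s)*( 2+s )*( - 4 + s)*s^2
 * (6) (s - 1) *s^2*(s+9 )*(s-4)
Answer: 3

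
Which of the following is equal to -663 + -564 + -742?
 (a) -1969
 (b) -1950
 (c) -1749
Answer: a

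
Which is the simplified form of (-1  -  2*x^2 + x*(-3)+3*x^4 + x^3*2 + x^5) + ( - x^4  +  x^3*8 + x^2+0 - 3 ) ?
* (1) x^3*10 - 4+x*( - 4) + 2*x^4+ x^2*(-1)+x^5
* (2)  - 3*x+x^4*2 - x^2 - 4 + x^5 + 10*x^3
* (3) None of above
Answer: 2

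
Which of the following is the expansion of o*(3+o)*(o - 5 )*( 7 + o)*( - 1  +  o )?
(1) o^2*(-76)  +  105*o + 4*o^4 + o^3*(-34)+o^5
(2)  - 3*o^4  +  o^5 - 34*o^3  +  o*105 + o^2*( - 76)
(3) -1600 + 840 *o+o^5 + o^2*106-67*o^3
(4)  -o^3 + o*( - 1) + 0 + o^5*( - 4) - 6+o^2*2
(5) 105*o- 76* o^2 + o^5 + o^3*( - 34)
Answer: 1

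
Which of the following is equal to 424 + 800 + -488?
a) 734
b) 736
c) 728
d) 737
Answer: b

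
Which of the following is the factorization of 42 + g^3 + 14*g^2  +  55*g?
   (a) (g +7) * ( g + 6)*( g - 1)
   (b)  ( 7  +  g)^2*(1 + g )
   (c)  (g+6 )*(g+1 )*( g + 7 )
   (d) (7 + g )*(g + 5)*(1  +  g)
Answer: c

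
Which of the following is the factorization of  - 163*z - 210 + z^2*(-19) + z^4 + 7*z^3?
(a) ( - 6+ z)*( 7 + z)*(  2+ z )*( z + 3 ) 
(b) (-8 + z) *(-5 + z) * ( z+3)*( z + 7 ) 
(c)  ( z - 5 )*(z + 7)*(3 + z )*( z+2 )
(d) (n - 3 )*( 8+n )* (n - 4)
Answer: c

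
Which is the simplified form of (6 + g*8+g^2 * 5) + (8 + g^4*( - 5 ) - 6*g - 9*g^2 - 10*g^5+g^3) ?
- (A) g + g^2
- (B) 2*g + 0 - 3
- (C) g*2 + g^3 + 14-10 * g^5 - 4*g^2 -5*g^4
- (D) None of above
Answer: C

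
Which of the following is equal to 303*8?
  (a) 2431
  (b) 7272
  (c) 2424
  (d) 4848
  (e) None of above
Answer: c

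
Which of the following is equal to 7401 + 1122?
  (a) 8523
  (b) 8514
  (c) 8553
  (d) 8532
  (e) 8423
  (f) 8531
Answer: a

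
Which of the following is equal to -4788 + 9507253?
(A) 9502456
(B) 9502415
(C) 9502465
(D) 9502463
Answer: C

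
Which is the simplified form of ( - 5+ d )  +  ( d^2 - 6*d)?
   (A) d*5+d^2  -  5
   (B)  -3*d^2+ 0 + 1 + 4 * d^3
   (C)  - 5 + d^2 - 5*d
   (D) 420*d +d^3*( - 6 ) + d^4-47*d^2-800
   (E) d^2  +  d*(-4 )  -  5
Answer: C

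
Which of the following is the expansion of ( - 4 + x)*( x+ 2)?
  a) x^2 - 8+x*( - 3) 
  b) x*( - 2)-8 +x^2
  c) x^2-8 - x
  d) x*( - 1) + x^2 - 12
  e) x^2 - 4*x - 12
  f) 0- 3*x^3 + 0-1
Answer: b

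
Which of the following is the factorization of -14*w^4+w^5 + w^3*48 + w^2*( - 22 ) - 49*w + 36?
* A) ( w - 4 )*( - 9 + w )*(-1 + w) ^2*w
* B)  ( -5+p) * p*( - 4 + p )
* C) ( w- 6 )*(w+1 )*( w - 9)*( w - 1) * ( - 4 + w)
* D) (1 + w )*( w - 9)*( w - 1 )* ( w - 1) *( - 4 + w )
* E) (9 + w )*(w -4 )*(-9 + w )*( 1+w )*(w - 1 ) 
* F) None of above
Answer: D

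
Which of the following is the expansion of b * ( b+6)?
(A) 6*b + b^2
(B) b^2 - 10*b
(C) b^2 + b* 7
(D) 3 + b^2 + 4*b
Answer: A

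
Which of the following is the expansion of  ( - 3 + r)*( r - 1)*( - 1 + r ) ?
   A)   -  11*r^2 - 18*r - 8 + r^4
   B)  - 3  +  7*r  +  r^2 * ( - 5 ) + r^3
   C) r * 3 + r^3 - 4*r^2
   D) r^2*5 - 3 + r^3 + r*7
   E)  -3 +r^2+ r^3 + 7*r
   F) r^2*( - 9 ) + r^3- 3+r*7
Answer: B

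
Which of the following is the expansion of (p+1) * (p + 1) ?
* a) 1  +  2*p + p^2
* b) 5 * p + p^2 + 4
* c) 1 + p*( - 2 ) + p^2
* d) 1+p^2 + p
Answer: a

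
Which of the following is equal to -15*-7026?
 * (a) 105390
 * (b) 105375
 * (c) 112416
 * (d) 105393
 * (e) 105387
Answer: a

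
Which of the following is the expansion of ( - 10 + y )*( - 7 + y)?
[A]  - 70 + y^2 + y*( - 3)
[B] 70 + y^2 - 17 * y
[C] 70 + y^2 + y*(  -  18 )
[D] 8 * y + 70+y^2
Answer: B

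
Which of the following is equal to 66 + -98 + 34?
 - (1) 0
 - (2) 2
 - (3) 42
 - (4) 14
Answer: 2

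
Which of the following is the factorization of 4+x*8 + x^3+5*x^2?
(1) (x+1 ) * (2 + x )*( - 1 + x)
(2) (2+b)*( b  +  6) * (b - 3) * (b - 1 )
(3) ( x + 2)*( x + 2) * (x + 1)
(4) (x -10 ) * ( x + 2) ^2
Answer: 3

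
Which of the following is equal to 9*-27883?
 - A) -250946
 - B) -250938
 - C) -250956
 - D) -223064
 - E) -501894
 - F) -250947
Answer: F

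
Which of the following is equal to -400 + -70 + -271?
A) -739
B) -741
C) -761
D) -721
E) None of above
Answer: B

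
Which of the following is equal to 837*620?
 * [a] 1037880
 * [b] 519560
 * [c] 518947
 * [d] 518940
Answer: d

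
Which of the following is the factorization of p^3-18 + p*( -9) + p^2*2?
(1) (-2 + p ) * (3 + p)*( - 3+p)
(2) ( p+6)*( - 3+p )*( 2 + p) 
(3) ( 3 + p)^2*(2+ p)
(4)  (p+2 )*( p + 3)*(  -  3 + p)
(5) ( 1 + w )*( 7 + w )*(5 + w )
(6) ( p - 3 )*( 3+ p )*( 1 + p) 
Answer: 4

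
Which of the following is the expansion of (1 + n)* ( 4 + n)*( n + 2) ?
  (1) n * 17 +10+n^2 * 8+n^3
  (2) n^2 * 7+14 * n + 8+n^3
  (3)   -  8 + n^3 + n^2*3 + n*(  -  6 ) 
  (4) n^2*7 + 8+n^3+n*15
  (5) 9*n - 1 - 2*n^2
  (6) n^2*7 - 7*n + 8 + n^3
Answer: 2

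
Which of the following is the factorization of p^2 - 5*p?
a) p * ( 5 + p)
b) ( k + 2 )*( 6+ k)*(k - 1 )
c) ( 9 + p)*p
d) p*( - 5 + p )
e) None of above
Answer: d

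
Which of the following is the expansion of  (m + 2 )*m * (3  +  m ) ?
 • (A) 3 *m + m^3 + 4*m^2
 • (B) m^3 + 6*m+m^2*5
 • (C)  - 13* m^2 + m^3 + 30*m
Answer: B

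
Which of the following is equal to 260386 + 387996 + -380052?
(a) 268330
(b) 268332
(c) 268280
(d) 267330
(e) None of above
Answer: a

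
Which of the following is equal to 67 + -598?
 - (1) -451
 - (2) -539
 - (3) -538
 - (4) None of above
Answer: 4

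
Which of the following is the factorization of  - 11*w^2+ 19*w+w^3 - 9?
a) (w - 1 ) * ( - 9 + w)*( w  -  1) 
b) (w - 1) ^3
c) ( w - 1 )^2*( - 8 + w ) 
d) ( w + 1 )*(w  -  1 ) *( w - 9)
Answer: a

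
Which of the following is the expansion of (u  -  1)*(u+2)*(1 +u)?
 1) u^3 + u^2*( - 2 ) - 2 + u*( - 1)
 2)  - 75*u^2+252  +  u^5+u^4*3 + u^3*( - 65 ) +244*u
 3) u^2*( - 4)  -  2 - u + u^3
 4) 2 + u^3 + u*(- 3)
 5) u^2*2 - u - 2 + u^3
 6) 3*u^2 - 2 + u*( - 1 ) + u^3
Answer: 5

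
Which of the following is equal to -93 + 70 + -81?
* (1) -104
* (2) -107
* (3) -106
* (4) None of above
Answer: 1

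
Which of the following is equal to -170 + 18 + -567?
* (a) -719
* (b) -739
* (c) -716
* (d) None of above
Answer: a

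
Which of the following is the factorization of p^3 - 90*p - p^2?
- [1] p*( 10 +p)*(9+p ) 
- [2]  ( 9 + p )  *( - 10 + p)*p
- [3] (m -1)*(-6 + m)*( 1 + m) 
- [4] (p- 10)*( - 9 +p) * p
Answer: 2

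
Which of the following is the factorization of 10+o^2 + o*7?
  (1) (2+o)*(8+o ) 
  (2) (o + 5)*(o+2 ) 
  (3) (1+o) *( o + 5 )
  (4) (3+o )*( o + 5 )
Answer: 2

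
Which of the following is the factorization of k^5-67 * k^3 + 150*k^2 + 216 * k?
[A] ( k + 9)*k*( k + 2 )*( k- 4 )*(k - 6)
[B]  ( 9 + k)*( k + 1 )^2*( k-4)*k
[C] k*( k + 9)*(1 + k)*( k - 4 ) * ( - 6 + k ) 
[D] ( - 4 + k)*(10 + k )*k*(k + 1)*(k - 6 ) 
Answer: C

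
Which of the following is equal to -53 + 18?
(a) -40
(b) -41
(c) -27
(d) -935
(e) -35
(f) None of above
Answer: e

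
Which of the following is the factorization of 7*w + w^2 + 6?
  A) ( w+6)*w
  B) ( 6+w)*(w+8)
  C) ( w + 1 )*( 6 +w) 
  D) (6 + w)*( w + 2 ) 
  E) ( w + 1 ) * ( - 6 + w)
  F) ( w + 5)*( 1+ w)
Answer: C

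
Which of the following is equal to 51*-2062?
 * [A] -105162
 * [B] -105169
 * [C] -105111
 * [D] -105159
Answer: A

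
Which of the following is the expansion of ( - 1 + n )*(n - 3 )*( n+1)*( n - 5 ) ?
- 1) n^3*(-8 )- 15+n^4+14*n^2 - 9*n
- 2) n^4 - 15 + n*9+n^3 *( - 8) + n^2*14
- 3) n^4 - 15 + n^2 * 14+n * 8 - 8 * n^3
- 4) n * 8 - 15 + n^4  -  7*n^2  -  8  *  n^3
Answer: 3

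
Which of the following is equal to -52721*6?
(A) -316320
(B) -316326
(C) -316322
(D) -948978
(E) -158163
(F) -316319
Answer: B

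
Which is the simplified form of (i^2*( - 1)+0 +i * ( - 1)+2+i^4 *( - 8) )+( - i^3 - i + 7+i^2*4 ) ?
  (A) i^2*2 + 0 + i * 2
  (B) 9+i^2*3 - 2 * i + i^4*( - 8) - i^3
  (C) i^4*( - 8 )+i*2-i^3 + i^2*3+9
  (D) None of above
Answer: B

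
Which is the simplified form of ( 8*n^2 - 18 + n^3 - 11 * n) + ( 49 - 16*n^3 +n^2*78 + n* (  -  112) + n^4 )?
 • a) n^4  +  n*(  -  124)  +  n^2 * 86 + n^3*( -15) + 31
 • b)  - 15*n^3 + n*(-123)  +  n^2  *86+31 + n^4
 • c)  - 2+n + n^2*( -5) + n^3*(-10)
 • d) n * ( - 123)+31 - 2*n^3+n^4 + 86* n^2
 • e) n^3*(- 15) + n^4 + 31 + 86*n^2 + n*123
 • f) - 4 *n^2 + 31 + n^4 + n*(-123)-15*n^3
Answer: b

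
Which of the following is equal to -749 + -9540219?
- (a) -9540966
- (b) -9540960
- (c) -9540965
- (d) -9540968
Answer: d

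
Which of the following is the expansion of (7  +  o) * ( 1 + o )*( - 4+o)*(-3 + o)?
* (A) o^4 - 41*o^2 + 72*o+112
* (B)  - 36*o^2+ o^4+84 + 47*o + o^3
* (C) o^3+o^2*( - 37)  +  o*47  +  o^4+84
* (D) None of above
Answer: C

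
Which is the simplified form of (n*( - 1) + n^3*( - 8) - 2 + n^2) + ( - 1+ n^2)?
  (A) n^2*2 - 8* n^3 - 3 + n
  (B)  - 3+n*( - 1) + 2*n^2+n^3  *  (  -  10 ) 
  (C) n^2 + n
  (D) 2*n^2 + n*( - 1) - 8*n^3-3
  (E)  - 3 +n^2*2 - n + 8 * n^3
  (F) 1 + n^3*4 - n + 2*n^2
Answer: D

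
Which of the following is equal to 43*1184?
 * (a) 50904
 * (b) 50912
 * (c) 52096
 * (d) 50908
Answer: b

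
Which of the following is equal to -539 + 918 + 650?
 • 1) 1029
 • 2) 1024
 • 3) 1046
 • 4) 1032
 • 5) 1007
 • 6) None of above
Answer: 1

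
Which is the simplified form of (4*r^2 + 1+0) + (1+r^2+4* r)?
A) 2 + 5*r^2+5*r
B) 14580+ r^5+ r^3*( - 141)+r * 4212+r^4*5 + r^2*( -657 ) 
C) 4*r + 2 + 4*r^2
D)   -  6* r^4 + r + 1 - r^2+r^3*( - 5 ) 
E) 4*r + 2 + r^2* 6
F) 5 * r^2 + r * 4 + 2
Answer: F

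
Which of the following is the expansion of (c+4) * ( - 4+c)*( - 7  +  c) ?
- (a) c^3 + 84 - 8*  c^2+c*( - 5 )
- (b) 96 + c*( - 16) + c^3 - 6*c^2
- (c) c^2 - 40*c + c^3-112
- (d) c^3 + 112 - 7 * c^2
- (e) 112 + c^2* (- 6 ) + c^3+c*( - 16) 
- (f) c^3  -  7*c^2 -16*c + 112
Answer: f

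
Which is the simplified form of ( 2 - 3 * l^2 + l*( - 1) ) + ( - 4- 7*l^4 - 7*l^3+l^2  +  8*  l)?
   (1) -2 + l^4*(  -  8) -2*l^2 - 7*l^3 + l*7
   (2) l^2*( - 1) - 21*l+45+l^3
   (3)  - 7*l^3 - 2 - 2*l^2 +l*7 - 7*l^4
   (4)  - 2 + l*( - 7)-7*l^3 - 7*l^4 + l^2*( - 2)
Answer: 3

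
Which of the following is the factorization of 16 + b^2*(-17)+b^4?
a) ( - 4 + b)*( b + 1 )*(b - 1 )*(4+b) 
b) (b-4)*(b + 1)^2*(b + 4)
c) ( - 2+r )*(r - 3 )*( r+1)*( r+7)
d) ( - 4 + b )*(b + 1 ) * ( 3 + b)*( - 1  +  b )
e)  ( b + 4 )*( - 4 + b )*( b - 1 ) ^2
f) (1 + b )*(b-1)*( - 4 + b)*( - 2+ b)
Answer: a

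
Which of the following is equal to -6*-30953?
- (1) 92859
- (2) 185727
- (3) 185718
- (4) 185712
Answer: 3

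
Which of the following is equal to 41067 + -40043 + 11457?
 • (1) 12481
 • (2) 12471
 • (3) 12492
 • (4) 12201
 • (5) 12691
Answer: 1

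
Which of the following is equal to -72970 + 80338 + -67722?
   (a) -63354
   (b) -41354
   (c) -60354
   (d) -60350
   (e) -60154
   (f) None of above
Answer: c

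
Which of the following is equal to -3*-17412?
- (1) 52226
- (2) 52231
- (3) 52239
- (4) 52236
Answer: 4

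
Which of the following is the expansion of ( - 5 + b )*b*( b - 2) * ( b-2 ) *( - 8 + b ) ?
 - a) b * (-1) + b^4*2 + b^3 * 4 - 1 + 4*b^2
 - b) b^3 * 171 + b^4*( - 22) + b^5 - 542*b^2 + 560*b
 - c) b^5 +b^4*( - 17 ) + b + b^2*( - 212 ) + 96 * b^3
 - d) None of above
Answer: d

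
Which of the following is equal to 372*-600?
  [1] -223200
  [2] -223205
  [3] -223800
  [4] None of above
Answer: 1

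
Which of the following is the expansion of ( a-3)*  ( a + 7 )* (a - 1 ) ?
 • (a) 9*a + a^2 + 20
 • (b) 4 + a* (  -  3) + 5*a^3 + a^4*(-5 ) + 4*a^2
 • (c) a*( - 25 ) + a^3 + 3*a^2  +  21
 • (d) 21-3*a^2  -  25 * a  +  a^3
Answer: c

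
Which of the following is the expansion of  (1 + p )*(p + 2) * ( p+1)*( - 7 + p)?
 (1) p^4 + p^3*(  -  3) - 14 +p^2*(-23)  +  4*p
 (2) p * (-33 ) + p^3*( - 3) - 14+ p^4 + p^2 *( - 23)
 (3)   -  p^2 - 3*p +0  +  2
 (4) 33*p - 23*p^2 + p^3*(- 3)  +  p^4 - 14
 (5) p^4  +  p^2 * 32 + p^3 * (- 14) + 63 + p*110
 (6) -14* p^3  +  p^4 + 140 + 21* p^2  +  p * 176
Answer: 2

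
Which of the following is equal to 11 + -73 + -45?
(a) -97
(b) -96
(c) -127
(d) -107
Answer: d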